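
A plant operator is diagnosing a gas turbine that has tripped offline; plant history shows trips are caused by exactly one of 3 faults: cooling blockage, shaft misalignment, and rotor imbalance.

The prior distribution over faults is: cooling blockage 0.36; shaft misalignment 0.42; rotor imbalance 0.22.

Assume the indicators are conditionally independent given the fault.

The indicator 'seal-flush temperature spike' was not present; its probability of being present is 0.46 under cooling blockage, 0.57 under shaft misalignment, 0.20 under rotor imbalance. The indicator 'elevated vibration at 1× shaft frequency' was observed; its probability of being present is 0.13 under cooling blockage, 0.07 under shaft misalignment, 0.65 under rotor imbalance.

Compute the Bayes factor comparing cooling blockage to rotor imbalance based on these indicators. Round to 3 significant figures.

Joint likelihood of the indicator pattern under each hypothesis (using 1 − P(present | H) for each absent indicator):
  cooling blockage: (1 − 0.46) × 0.13 = 0.0702
  rotor imbalance: (1 − 0.20) × 0.65 = 0.52
Bayes factor = 0.0702 / 0.52 ≈ 0.135

0.135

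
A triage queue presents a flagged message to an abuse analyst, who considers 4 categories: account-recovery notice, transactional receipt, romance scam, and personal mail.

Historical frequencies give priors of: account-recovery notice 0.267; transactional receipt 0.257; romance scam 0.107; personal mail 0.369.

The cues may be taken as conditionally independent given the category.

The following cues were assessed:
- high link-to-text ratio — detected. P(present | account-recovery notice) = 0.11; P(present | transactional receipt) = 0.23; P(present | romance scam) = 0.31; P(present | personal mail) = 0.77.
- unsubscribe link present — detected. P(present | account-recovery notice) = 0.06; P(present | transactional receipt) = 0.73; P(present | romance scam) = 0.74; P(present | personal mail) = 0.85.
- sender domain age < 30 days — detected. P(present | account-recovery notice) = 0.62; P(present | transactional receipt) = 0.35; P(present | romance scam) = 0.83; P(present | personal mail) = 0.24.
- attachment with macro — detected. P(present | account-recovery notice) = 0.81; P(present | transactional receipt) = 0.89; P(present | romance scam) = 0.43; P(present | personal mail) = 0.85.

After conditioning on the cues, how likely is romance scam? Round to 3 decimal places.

By Bayes' rule with conditional independence, the unnormalized weight for each hypothesis is prior × ∏ likelihoods:
  account-recovery notice: 0.267 × 0.11 × 0.06 × 0.62 × 0.81 = 0.00088498
  transactional receipt: 0.257 × 0.23 × 0.73 × 0.35 × 0.89 = 0.013441
  romance scam: 0.107 × 0.31 × 0.74 × 0.83 × 0.43 = 0.0087604
  personal mail: 0.369 × 0.77 × 0.85 × 0.24 × 0.85 = 0.049268
Marginal likelihood of the evidence = 0.072355.
P(romance scam | evidence) = 0.0087604 / 0.072355 ≈ 0.121.

0.121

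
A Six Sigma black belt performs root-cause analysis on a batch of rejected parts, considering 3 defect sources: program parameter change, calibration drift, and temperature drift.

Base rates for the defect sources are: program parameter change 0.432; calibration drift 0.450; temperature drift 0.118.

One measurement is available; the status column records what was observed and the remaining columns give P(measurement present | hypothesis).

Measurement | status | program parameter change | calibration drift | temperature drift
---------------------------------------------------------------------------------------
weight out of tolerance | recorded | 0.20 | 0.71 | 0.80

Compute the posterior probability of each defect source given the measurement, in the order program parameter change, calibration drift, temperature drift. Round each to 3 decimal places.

0.173, 0.639, 0.189

For each hypothesis, the unnormalized posterior weight is prior × likelihood:
  program parameter change: 0.432 × 0.20 = 0.0864
  calibration drift: 0.450 × 0.71 = 0.3195
  temperature drift: 0.118 × 0.80 = 0.0944
Normalizing constant Z = 0.0864 + 0.3195 + 0.0944 = 0.5003.
P(program parameter change | evidence) = 0.0864 / 0.5003 ≈ 0.173
P(calibration drift | evidence) = 0.3195 / 0.5003 ≈ 0.639
P(temperature drift | evidence) = 0.0944 / 0.5003 ≈ 0.189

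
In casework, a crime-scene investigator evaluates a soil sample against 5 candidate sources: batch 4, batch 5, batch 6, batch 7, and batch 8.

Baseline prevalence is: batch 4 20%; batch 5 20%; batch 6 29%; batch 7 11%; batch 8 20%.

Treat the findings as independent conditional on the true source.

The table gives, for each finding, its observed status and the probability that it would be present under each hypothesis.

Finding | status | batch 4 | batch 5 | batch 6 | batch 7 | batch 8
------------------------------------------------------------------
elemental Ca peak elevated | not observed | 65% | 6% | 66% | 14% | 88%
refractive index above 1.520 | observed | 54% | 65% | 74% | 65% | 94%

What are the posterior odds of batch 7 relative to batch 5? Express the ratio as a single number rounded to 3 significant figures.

The normalizing constant cancels in an odds ratio, so compute prior × likelihood for the two hypotheses only (using 1 − P(present | H) for each absent finding):
  batch 7: 0.11 × (1 − 0.14) × 0.65 = 0.06149
  batch 5: 0.20 × (1 − 0.06) × 0.65 = 0.1222
Odds(batch 7 : batch 5) = 0.06149 / 0.1222 ≈ 0.503.

0.503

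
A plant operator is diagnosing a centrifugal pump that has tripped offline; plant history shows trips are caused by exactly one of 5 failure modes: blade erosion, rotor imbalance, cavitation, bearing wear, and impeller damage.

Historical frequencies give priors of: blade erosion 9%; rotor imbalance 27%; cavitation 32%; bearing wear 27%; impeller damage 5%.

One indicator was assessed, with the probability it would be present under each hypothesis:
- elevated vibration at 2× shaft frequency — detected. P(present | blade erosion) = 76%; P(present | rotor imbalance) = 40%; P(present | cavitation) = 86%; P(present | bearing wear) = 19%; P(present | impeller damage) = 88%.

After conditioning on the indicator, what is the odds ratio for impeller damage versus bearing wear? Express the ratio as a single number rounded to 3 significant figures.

The normalizing constant cancels in an odds ratio, so compute prior × likelihood for the two hypotheses only:
  impeller damage: 0.05 × 0.88 = 0.044
  bearing wear: 0.27 × 0.19 = 0.0513
Posterior odds = 0.044 / 0.0513 ≈ 0.858.

0.858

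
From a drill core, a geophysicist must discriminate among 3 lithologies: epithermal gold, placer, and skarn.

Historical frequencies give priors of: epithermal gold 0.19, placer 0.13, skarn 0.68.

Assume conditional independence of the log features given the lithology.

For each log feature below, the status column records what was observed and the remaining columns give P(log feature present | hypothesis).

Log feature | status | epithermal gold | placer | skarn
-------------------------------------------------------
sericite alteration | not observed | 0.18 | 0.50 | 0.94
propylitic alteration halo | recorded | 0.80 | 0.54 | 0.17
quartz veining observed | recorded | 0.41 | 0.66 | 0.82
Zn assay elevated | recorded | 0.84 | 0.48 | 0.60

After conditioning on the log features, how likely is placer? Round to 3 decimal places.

For each hypothesis, the unnormalized posterior weight is prior × product of the log feature likelihoods (using 1 − P(present | H) for each absent log feature):
  epithermal gold: 0.19 × (1 − 0.18) × 0.80 × 0.41 × 0.84 = 0.042926
  placer: 0.13 × (1 − 0.50) × 0.54 × 0.66 × 0.48 = 0.01112
  skarn: 0.68 × (1 − 0.94) × 0.17 × 0.82 × 0.60 = 0.0034125
Marginal likelihood of the evidence = 0.057458.
P(placer | evidence) = 0.01112 / 0.057458 ≈ 0.194.

0.194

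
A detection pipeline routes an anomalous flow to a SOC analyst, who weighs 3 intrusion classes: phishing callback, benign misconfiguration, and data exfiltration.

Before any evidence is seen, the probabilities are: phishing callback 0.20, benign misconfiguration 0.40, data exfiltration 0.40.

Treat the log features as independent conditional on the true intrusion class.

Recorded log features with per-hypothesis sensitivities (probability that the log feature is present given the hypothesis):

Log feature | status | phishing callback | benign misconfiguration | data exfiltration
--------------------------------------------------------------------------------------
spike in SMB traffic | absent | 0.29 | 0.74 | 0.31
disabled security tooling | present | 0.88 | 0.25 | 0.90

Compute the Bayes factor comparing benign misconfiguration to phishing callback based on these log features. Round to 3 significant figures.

Take the product of per-log feature likelihoods under each hypothesis (using 1 − P(present | H) for each absent log feature), then divide.
  benign misconfiguration: (1 − 0.74) × 0.25 = 0.065
  phishing callback: (1 − 0.29) × 0.88 = 0.6248
Bayes factor = 0.065 / 0.6248 ≈ 0.104

0.104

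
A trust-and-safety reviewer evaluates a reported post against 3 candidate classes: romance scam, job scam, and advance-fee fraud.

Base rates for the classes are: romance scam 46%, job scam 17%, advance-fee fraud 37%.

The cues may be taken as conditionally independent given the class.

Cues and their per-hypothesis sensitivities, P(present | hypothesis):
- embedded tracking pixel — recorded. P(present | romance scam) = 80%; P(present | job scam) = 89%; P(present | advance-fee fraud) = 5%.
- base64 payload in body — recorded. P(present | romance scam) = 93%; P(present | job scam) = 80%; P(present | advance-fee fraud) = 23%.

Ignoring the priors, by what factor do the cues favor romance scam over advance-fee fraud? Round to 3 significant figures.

Take the product of per-cue likelihoods under each hypothesis, then divide.
  romance scam: 0.80 × 0.93 = 0.744
  advance-fee fraud: 0.05 × 0.23 = 0.0115
Bayes factor = 0.744 / 0.0115 ≈ 64.7

64.7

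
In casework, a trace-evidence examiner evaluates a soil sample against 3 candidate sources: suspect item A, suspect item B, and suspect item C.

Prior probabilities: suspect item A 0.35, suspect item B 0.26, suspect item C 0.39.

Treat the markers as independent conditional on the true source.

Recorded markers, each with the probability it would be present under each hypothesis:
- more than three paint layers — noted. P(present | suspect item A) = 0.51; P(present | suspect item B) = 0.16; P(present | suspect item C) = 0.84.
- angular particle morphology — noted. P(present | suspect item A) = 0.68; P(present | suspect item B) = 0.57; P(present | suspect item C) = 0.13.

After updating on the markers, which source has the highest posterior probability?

suspect item A

By Bayes' rule with conditional independence, the unnormalized weight for each hypothesis is prior × ∏ likelihoods:
  suspect item A: 0.35 × 0.51 × 0.68 = 0.12138
  suspect item B: 0.26 × 0.16 × 0.57 = 0.023712
  suspect item C: 0.39 × 0.84 × 0.13 = 0.042588
The unnormalized weights sum to 0.18768.
P(suspect item A | evidence) ≈ 0.12138 / 0.18768 ≈ 0.647
P(suspect item B | evidence) ≈ 0.023712 / 0.18768 ≈ 0.126
P(suspect item C | evidence) ≈ 0.042588 / 0.18768 ≈ 0.227
The largest is 0.647, so suspect item A is most probable.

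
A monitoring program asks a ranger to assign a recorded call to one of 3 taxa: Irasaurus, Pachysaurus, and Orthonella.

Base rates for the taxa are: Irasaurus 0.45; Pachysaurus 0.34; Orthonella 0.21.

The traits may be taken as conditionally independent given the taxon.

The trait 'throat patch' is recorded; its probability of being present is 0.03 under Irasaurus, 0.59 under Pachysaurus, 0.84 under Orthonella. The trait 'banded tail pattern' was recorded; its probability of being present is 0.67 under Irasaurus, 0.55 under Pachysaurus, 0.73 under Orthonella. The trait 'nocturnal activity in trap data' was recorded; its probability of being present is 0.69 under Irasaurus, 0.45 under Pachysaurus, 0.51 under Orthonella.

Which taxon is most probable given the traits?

Multiply each prior by the joint likelihood of the trait pattern:
  Irasaurus: 0.45 × 0.03 × 0.67 × 0.69 = 0.0062411
  Pachysaurus: 0.34 × 0.59 × 0.55 × 0.45 = 0.049649
  Orthonella: 0.21 × 0.84 × 0.73 × 0.51 = 0.065674
Normalizing constant Z = 0.0062411 + 0.049649 + 0.065674 = 0.12156.
P(Irasaurus | evidence) ≈ 0.0062411 / 0.12156 ≈ 0.051
P(Pachysaurus | evidence) ≈ 0.049649 / 0.12156 ≈ 0.408
P(Orthonella | evidence) ≈ 0.065674 / 0.12156 ≈ 0.540
The largest is 0.540, so Orthonella is most probable.

Orthonella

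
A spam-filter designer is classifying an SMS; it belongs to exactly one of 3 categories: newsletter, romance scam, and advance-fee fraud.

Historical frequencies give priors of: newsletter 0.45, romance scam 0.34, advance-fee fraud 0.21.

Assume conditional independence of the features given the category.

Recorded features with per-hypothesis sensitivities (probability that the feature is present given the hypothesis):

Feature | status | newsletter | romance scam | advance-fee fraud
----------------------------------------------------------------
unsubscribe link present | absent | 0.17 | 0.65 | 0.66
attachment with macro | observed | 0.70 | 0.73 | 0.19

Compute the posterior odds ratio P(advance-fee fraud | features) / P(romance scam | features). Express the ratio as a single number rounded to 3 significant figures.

0.156

Posterior odds equal prior odds times the likelihood ratio; only the two competing hypotheses matter (using 1 − P(present | H) for each absent feature).
  advance-fee fraud: 0.21 × (1 − 0.66) × 0.19 = 0.013566
  romance scam: 0.34 × (1 − 0.65) × 0.73 = 0.08687
Posterior odds = 0.013566 / 0.08687 ≈ 0.156.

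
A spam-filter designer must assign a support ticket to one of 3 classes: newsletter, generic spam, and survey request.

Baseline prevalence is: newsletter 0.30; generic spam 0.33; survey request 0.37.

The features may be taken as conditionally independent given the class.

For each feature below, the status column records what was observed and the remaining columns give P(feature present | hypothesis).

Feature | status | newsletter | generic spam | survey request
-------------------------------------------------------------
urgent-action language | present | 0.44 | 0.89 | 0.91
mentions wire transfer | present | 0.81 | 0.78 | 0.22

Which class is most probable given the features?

generic spam

For each hypothesis, the unnormalized posterior weight is prior × product of the feature likelihoods:
  newsletter: 0.30 × 0.44 × 0.81 = 0.10692
  generic spam: 0.33 × 0.89 × 0.78 = 0.22909
  survey request: 0.37 × 0.91 × 0.22 = 0.074074
Marginal likelihood of the evidence = 0.41008.
P(newsletter | evidence) ≈ 0.10692 / 0.41008 ≈ 0.261
P(generic spam | evidence) ≈ 0.22909 / 0.41008 ≈ 0.559
P(survey request | evidence) ≈ 0.074074 / 0.41008 ≈ 0.181
The largest is 0.559, so generic spam is most probable.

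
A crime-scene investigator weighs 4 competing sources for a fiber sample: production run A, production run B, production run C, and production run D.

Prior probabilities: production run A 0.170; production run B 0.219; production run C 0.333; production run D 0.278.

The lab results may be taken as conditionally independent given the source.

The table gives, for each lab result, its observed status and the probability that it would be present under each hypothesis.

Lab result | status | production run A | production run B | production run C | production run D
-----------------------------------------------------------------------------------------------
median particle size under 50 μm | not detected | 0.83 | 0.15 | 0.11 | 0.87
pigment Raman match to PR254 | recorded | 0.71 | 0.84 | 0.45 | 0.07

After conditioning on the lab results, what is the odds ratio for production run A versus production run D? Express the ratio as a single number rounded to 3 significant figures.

The normalizing constant cancels in an odds ratio, so compute prior × likelihood for the two hypotheses only (using 1 − P(present | H) for each absent lab result):
  production run A: 0.170 × (1 − 0.83) × 0.71 = 0.020519
  production run D: 0.278 × (1 − 0.87) × 0.07 = 0.0025298
Posterior odds = 0.020519 / 0.0025298 ≈ 8.11.

8.11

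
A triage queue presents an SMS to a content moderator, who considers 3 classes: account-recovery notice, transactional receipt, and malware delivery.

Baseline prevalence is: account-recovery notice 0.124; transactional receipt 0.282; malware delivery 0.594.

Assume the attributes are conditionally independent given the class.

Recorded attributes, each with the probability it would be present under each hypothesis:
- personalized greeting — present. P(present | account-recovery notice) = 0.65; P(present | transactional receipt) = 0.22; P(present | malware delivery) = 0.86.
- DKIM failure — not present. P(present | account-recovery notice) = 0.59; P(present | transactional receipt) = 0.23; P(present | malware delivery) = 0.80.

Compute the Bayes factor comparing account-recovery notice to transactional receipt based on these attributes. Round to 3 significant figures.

1.57

The Bayes factor is the ratio of the joint likelihoods of the attribute pattern under the two hypotheses (using 1 − P(present | H) for each absent attribute).
  account-recovery notice: 0.65 × (1 − 0.59) = 0.2665
  transactional receipt: 0.22 × (1 − 0.23) = 0.1694
Bayes factor = 0.2665 / 0.1694 ≈ 1.57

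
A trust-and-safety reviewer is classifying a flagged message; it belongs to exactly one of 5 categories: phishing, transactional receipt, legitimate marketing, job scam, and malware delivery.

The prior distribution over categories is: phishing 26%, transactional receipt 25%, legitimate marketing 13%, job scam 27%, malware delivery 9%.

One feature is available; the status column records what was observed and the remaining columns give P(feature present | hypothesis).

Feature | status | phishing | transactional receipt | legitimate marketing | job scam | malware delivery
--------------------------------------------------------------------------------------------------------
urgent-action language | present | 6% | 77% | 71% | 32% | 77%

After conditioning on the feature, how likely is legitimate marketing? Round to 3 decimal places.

0.202

Multiply each prior by the likelihood of the feature:
  phishing: 0.26 × 0.06 = 0.0156
  transactional receipt: 0.25 × 0.77 = 0.1925
  legitimate marketing: 0.13 × 0.71 = 0.0923
  job scam: 0.27 × 0.32 = 0.0864
  malware delivery: 0.09 × 0.77 = 0.0693
Marginal likelihood of the evidence = 0.4561.
P(legitimate marketing | evidence) = 0.0923 / 0.4561 ≈ 0.202.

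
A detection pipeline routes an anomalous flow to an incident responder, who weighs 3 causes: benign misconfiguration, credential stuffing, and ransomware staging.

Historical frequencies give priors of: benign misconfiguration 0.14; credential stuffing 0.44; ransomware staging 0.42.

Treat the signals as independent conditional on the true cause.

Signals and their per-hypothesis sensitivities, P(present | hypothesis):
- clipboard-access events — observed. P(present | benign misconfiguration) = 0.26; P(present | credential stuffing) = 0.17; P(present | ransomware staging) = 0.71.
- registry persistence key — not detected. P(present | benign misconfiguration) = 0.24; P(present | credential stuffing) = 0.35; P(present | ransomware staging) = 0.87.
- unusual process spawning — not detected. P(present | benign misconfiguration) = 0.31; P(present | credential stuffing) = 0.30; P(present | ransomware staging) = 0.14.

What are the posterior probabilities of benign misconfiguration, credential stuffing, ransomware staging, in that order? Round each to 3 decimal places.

0.221, 0.394, 0.386

For each hypothesis, the unnormalized posterior weight is prior × product of the signal likelihoods (using 1 − P(present | H) for each absent signal):
  benign misconfiguration: 0.14 × 0.26 × (1 − 0.24) × (1 − 0.31) = 0.019088
  credential stuffing: 0.44 × 0.17 × (1 − 0.35) × (1 − 0.30) = 0.034034
  ransomware staging: 0.42 × 0.71 × (1 − 0.87) × (1 − 0.14) = 0.033339
Normalizing constant Z = 0.019088 + 0.034034 + 0.033339 = 0.086461.
P(benign misconfiguration | evidence) = 0.019088 / 0.086461 ≈ 0.221
P(credential stuffing | evidence) = 0.034034 / 0.086461 ≈ 0.394
P(ransomware staging | evidence) = 0.033339 / 0.086461 ≈ 0.386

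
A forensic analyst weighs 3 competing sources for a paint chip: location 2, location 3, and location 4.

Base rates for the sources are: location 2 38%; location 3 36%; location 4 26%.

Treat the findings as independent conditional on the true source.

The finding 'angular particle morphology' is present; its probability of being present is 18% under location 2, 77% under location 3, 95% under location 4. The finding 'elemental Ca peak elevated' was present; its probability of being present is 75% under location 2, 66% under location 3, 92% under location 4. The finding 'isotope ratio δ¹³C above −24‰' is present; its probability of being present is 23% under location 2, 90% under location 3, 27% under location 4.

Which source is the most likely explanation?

location 3

For each hypothesis, the unnormalized posterior weight is prior × product of the finding likelihoods:
  location 2: 0.38 × 0.18 × 0.75 × 0.23 = 0.011799
  location 3: 0.36 × 0.77 × 0.66 × 0.90 = 0.16466
  location 4: 0.26 × 0.95 × 0.92 × 0.27 = 0.061355
Marginal likelihood of the evidence = 0.23781.
P(location 2 | evidence) ≈ 0.011799 / 0.23781 ≈ 0.050
P(location 3 | evidence) ≈ 0.16466 / 0.23781 ≈ 0.692
P(location 4 | evidence) ≈ 0.061355 / 0.23781 ≈ 0.258
The largest is 0.692, so location 3 is most probable.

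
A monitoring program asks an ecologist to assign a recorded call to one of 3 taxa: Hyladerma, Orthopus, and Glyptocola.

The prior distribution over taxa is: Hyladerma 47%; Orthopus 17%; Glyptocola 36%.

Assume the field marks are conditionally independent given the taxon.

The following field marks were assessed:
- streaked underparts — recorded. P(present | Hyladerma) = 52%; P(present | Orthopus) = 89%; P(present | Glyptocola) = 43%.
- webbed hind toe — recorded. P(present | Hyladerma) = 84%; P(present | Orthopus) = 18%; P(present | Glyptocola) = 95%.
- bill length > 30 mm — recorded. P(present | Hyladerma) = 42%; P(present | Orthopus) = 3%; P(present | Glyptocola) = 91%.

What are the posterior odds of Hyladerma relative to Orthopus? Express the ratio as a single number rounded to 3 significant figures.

106

Unnormalized posterior weight (prior times the field mark likelihoods) for each of the two hypotheses:
  Hyladerma: 0.47 × 0.52 × 0.84 × 0.42 = 0.086224
  Orthopus: 0.17 × 0.89 × 0.18 × 0.03 = 0.00081702
Posterior odds = 0.086224 / 0.00081702 ≈ 106.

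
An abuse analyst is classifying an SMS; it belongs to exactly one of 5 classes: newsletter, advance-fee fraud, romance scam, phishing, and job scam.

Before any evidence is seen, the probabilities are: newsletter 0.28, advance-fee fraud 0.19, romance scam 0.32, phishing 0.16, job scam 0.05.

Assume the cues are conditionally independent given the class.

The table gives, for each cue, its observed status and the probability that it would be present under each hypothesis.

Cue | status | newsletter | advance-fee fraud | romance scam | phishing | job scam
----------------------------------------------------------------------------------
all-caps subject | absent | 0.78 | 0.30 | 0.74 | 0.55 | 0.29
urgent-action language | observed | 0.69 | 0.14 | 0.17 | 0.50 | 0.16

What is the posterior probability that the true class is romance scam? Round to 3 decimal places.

0.121

For each hypothesis, the unnormalized posterior weight is prior × product of the cue likelihoods (using 1 − P(present | H) for each absent cue):
  newsletter: 0.28 × (1 − 0.78) × 0.69 = 0.042504
  advance-fee fraud: 0.19 × (1 − 0.30) × 0.14 = 0.01862
  romance scam: 0.32 × (1 − 0.74) × 0.17 = 0.014144
  phishing: 0.16 × (1 − 0.55) × 0.50 = 0.036
  job scam: 0.05 × (1 − 0.29) × 0.16 = 0.00568
Marginal likelihood of the evidence = 0.11695.
P(romance scam | evidence) = 0.014144 / 0.11695 ≈ 0.121.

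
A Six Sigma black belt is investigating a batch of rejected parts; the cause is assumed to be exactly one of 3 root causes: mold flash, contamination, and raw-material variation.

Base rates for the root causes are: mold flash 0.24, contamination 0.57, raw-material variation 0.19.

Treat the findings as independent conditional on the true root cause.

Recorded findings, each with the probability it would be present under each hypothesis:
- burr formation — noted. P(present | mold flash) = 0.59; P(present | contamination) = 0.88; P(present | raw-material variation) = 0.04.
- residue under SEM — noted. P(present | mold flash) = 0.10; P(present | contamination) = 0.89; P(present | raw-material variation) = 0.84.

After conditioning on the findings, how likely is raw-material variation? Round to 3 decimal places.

Multiply each prior by the joint likelihood of the evidence pattern:
  mold flash: 0.24 × 0.59 × 0.10 = 0.01416
  contamination: 0.57 × 0.88 × 0.89 = 0.44642
  raw-material variation: 0.19 × 0.04 × 0.84 = 0.006384
Marginal likelihood of the evidence = 0.46697.
P(raw-material variation | evidence) = 0.006384 / 0.46697 ≈ 0.014.

0.014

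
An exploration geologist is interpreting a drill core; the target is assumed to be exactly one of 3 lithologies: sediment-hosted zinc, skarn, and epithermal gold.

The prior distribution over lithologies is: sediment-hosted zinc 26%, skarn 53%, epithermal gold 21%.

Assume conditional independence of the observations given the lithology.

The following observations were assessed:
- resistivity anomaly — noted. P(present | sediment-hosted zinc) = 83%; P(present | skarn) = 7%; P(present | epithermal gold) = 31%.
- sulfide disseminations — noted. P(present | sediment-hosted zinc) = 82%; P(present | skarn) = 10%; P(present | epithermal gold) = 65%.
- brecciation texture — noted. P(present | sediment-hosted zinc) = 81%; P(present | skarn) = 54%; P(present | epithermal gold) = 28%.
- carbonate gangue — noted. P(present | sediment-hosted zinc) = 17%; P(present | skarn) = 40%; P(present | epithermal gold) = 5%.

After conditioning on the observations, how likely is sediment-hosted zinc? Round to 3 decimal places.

Multiply each prior by the joint likelihood of the evidence pattern:
  sediment-hosted zinc: 0.26 × 0.83 × 0.82 × 0.81 × 0.17 = 0.024367
  skarn: 0.53 × 0.07 × 0.10 × 0.54 × 0.40 = 0.00080136
  epithermal gold: 0.21 × 0.31 × 0.65 × 0.28 × 0.05 = 0.00059241
Marginal likelihood of the evidence = 0.025761.
P(sediment-hosted zinc | evidence) = 0.024367 / 0.025761 ≈ 0.946.

0.946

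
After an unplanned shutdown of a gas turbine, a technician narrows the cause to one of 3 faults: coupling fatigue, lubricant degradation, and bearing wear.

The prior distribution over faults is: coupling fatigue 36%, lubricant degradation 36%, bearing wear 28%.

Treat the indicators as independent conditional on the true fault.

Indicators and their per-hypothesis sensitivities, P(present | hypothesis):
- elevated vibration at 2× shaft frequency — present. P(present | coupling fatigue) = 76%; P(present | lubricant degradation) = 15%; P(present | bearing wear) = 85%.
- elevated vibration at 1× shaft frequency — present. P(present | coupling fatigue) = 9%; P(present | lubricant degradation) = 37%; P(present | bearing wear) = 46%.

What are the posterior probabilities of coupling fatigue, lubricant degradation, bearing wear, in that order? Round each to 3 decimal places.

0.160, 0.130, 0.711

For each hypothesis, the unnormalized posterior weight is prior × product of the indicator likelihoods:
  coupling fatigue: 0.36 × 0.76 × 0.09 = 0.024624
  lubricant degradation: 0.36 × 0.15 × 0.37 = 0.01998
  bearing wear: 0.28 × 0.85 × 0.46 = 0.10948
Marginal likelihood of the evidence = 0.15408.
P(coupling fatigue | evidence) = 0.024624 / 0.15408 ≈ 0.160
P(lubricant degradation | evidence) = 0.01998 / 0.15408 ≈ 0.130
P(bearing wear | evidence) = 0.10948 / 0.15408 ≈ 0.711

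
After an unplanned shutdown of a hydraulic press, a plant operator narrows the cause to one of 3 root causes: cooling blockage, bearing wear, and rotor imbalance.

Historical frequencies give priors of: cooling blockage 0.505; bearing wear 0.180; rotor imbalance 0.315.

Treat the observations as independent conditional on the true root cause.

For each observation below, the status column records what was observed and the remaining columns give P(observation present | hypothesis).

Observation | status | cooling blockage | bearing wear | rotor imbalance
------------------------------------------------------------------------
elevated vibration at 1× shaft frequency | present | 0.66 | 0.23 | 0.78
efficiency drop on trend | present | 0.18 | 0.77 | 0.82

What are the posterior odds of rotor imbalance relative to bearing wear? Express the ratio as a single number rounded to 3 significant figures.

6.32

Unnormalized posterior weight (prior times the observation likelihoods) for each of the two hypotheses:
  rotor imbalance: 0.315 × 0.78 × 0.82 = 0.20147
  bearing wear: 0.180 × 0.23 × 0.77 = 0.031878
Odds(rotor imbalance : bearing wear) = 0.20147 / 0.031878 ≈ 6.32.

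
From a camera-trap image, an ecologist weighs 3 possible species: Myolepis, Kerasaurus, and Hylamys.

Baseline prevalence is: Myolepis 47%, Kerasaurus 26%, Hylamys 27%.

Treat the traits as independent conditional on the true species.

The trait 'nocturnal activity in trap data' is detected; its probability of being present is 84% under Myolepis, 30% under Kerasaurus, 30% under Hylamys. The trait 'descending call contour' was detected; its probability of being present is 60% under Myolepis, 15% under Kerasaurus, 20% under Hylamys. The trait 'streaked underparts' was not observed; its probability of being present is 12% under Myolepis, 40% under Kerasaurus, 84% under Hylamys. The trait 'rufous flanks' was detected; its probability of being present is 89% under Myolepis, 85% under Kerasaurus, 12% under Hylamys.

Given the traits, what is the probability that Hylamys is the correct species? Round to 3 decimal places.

0.002

Multiply each prior by the joint likelihood of the trait pattern (using 1 − P(present | H) for each absent trait):
  Myolepis: 0.47 × 0.84 × 0.60 × (1 − 0.12) × 0.89 = 0.18552
  Kerasaurus: 0.26 × 0.30 × 0.15 × (1 − 0.40) × 0.85 = 0.005967
  Hylamys: 0.27 × 0.30 × 0.20 × (1 − 0.84) × 0.12 = 0.00031104
Marginal likelihood of the evidence = 0.1918.
P(Hylamys | evidence) = 0.00031104 / 0.1918 ≈ 0.002.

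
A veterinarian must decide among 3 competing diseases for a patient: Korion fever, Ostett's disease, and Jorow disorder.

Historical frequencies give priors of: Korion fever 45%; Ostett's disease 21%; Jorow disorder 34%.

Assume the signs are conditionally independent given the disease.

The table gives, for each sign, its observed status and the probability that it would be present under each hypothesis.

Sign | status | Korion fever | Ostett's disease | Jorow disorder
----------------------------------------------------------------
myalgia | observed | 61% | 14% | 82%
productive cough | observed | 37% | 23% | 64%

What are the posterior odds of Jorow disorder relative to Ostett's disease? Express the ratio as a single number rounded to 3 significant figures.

26.4

The normalizing constant cancels in an odds ratio, so compute prior × likelihood for the two hypotheses only:
  Jorow disorder: 0.34 × 0.82 × 0.64 = 0.17843
  Ostett's disease: 0.21 × 0.14 × 0.23 = 0.006762
Odds(Jorow disorder : Ostett's disease) = 0.17843 / 0.006762 ≈ 26.4.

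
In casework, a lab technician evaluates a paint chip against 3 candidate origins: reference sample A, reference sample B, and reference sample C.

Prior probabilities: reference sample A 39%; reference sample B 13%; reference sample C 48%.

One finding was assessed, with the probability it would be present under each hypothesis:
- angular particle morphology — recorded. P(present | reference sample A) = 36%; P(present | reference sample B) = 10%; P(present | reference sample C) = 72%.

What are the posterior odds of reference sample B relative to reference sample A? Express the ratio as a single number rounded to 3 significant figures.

0.0926

The normalizing constant cancels in an odds ratio, so compute prior × likelihood for the two hypotheses only:
  reference sample B: 0.13 × 0.10 = 0.013
  reference sample A: 0.39 × 0.36 = 0.1404
Posterior odds = 0.013 / 0.1404 ≈ 0.0926.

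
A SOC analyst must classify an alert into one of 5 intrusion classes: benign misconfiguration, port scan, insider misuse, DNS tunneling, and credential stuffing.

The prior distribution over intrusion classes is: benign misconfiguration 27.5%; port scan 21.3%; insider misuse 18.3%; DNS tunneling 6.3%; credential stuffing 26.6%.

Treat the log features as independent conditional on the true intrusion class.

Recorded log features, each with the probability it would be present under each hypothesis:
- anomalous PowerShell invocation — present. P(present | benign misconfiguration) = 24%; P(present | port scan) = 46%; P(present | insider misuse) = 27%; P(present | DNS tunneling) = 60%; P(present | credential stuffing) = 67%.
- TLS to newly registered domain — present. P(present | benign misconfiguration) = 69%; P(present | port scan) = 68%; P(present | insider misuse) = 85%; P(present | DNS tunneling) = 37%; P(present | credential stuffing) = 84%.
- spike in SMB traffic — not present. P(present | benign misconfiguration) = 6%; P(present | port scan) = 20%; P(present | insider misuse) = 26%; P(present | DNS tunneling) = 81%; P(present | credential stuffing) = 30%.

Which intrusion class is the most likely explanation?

credential stuffing

For each hypothesis, the unnormalized posterior weight is prior × product of the log feature likelihoods (using 1 − P(present | H) for each absent log feature):
  benign misconfiguration: 0.275 × 0.24 × 0.69 × (1 − 0.06) = 0.042808
  port scan: 0.213 × 0.46 × 0.68 × (1 − 0.20) = 0.053301
  insider misuse: 0.183 × 0.27 × 0.85 × (1 − 0.26) = 0.031079
  DNS tunneling: 0.063 × 0.60 × 0.37 × (1 − 0.81) = 0.0026573
  credential stuffing: 0.266 × 0.67 × 0.84 × (1 − 0.30) = 0.10479
Marginal likelihood of the evidence = 0.23464.
P(benign misconfiguration | evidence) ≈ 0.042808 / 0.23464 ≈ 0.182
P(port scan | evidence) ≈ 0.053301 / 0.23464 ≈ 0.227
P(insider misuse | evidence) ≈ 0.031079 / 0.23464 ≈ 0.132
P(DNS tunneling | evidence) ≈ 0.0026573 / 0.23464 ≈ 0.011
P(credential stuffing | evidence) ≈ 0.10479 / 0.23464 ≈ 0.447
The largest is 0.447, so credential stuffing is most probable.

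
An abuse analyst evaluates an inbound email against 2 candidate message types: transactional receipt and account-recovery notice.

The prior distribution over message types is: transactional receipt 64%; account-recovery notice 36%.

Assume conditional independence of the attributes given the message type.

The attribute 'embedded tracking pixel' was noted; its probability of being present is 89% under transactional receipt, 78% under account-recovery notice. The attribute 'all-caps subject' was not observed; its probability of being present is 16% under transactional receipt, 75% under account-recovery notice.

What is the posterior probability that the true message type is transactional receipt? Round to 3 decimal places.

0.872

For each hypothesis, the unnormalized posterior weight is prior × product of the attribute likelihoods (using 1 − P(present | H) for each absent attribute):
  transactional receipt: 0.64 × 0.89 × (1 − 0.16) = 0.47846
  account-recovery notice: 0.36 × 0.78 × (1 − 0.75) = 0.0702
Marginal likelihood of the evidence = 0.54866.
P(transactional receipt | evidence) = 0.47846 / 0.54866 ≈ 0.872.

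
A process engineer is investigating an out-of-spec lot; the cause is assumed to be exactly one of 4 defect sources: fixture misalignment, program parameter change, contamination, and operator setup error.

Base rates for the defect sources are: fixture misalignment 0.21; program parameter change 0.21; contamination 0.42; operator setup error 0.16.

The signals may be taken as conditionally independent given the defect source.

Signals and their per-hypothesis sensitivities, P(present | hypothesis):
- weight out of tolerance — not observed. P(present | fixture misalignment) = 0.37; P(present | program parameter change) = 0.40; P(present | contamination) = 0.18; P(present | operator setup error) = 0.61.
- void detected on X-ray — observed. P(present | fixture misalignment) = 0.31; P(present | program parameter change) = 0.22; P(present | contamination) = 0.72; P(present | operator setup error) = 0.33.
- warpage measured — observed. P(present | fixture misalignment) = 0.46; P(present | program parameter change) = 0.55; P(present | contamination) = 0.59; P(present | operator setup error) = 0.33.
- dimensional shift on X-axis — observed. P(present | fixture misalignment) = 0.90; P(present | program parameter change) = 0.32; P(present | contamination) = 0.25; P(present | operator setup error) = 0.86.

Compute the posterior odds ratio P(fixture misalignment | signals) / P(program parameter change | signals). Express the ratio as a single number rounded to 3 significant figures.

Posterior odds equal prior odds times the likelihood ratio; only the two competing hypotheses matter (using 1 − P(present | H) for each absent signal).
  fixture misalignment: 0.21 × (1 − 0.37) × 0.31 × 0.46 × 0.90 = 0.016979
  program parameter change: 0.21 × (1 − 0.40) × 0.22 × 0.55 × 0.32 = 0.0048787
Odds(fixture misalignment : program parameter change) = 0.016979 / 0.0048787 ≈ 3.48.

3.48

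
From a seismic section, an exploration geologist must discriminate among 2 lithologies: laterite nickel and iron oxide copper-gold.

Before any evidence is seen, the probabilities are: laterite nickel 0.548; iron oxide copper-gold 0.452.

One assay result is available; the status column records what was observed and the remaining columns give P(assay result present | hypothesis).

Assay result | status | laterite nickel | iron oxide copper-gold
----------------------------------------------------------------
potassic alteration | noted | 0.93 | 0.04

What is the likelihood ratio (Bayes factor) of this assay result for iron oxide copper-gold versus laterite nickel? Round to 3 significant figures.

Likelihood of this assay result under each hypothesis:
  iron oxide copper-gold: 0.04
  laterite nickel: 0.93
Bayes factor = 0.04 / 0.93 ≈ 0.0430

0.0430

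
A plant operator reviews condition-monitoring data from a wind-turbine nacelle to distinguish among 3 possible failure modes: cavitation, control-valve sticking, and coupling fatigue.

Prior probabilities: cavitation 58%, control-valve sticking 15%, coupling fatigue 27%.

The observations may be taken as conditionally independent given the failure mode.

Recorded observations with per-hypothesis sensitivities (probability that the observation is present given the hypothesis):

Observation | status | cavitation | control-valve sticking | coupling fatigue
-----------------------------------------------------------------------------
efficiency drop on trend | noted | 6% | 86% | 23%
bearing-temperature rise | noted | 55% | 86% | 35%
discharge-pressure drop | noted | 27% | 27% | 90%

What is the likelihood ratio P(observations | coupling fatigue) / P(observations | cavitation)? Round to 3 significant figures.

8.13

Take the product of per-observation likelihoods under each hypothesis, then divide.
  coupling fatigue: 0.23 × 0.35 × 0.90 = 0.07245
  cavitation: 0.06 × 0.55 × 0.27 = 0.00891
Bayes factor = 0.07245 / 0.00891 ≈ 8.13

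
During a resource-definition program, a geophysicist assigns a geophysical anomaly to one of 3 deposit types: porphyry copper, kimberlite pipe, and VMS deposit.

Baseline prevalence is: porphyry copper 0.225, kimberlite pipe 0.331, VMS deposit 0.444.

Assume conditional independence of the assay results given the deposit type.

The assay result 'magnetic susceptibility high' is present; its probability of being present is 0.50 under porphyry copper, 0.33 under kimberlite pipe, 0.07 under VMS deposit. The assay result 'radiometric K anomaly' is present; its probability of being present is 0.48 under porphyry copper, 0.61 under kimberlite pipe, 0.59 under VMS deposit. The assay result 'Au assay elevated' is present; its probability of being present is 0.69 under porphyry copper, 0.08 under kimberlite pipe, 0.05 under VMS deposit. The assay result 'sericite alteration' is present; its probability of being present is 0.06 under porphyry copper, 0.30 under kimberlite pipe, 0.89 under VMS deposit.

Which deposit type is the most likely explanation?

By Bayes' rule with conditional independence, the unnormalized weight for each hypothesis is prior × ∏ likelihoods:
  porphyry copper: 0.225 × 0.50 × 0.48 × 0.69 × 0.06 = 0.0022356
  kimberlite pipe: 0.331 × 0.33 × 0.61 × 0.08 × 0.30 = 0.0015991
  VMS deposit: 0.444 × 0.07 × 0.59 × 0.05 × 0.89 = 0.00081601
Normalizing constant Z = 0.0022356 + 0.0015991 + 0.00081601 = 0.0046507.
P(porphyry copper | evidence) ≈ 0.0022356 / 0.0046507 ≈ 0.481
P(kimberlite pipe | evidence) ≈ 0.0015991 / 0.0046507 ≈ 0.344
P(VMS deposit | evidence) ≈ 0.00081601 / 0.0046507 ≈ 0.175
The largest is 0.481, so porphyry copper is most probable.

porphyry copper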